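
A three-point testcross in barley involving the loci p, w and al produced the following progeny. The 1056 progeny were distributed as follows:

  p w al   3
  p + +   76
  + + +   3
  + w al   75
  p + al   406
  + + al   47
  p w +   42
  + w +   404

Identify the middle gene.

The two most frequent reciprocal classes, + w + and p + al, are the parental types, so the F1 was + w + / p + al.
The two rarest classes, + + + and p w al, are the double crossovers. Comparing them with the parentals, only the w allele has switched, so w is the middle locus and the order is p – w – al.

w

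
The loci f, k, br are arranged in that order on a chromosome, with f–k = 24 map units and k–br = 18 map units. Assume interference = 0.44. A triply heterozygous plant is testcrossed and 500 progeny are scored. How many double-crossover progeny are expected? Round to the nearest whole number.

12

Map distances give recombination frequencies of 0.240 and 0.180 for the two intervals.
With interference 0.44 (so coincidence = 0.56), expected double-crossover frequency = 0.240 × 0.180 × 0.56 = 0.02419.
Expected number = 0.02419 × 500 = 12.10 ≈ 12.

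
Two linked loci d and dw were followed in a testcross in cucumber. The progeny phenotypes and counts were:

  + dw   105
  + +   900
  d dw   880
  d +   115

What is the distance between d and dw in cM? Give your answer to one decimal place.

11.0 cM

The two most frequent classes, + + (900) and d dw (880), are the parental types, so the F1 was + + / d dw.
The recombinant classes are + dw and d +: 105 + 115 = 220.
Recombination frequency = 220/2000 = 0.1100 ≈ 11.0%, i.e. 11.0 cM.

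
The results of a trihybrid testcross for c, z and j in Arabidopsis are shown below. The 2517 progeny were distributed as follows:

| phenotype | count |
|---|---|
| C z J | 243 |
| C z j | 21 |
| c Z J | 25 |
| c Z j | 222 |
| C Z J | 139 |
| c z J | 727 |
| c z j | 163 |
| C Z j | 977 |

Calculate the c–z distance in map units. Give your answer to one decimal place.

The two most frequent reciprocal classes, c z J and C Z j, are the parental types, so the F1 was c z J / C Z j.
The two rarest classes, c Z J and C z j, are the double crossovers. Comparing them with the parentals, only the z allele has switched, so z is the middle locus and the order is c – z – j.
Crossovers in the c–z interval produce the single-crossover classes C z J and c Z j (243 + 222 = 465) plus the double crossovers (46).
RF(c–z) = (465 + 46) / 2517 = 511/2517 = 0.2030 → 20.3 map units.

20.3 map units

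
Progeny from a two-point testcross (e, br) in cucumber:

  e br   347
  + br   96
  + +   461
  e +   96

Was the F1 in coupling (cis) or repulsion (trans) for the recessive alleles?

cis

The two most frequent classes are + + (461) and e br (347); these are the parental (non-recombinant) types.
So the F1 carried + + on one chromosome and e br on the other — the recessive alleles are on the same chromosome (cis / coupling).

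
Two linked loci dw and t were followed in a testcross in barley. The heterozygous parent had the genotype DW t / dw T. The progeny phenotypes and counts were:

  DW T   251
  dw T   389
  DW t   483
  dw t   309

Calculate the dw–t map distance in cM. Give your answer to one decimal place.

The recombinant classes are DW T and dw t: 251 + 309 = 560.
Recombination frequency = 560/1432 = 0.3911 ≈ 39.1%, i.e. 39.1 cM.

39.1 cM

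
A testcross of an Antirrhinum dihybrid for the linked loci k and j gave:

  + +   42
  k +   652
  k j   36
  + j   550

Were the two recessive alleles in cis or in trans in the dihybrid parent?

trans

The two most frequent classes are + j (550) and k + (652); these are the parental (non-recombinant) types.
So the F1 carried + j on one chromosome and k + on the other — the recessive alleles are on opposite chromosomes (trans / repulsion).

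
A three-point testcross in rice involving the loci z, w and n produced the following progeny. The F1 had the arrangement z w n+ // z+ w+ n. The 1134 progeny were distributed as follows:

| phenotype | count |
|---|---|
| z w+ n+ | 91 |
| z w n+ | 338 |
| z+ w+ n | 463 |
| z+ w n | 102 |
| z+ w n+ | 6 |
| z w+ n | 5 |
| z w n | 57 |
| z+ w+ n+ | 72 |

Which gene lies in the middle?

The two rarest classes, z+ w n+ and z w+ n, are the double crossovers. Comparing them with the parentals, only the z allele has switched, so z is the middle locus and the order is w – z – n.

z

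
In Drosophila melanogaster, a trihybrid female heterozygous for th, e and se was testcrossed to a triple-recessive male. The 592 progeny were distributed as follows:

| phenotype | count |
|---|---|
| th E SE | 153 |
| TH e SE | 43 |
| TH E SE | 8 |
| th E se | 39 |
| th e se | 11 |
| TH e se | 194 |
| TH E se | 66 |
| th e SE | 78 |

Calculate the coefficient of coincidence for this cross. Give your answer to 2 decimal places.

The two most frequent reciprocal classes, TH e se and th E SE, are the parental types, so the F1 was TH e se / th E SE.
The two rarest classes, th e se and TH E SE, are the double crossovers. Comparing them with the parentals, only the th allele has switched, so th is the middle locus and the order is e – th – se.
e–th: (144 + 19)/592 = 0.2753; th–se: (82 + 19)/592 = 0.1706.
Expected DCO frequency = 0.2753 × 0.1706 ≈ 0.04697; observed = 19/592 ≈ 0.03209.
Coefficient of coincidence = 0.03209/0.04697 ≈ 0.68.

0.68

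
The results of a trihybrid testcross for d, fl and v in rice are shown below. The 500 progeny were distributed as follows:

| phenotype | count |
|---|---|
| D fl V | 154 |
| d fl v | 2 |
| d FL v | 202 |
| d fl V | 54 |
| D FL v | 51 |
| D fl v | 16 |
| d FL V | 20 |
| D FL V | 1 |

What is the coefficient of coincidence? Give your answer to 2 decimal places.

0.36

The two most frequent reciprocal classes, d FL v and D fl V, are the parental types, so the F1 was d FL v / D fl V.
The two rarest classes, d fl v and D FL V, are the double crossovers. Comparing them with the parentals, only the fl allele has switched, so fl is the middle locus and the order is v – fl – d.
v–fl: (36 + 3)/500 = 0.0780; fl–d: (105 + 3)/500 = 0.2160.
Expected DCO frequency = 0.0780 × 0.2160 ≈ 0.01685; observed = 3/500 ≈ 0.00600.
Coefficient of coincidence = 0.00600/0.01685 ≈ 0.36.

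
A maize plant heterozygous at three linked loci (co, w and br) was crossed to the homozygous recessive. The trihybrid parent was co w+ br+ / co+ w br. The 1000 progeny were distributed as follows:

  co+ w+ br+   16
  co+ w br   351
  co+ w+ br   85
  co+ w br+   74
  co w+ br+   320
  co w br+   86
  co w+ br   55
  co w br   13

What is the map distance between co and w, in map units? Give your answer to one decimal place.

The two rarest classes, co+ w+ br+ and co w br, are the double crossovers. Comparing them with the parentals, only the co allele has switched, so co is the middle locus and the order is br – co – w.
Crossovers in the co–w interval produce the single-crossover classes co w br+ and co+ w+ br (86 + 85 = 171) plus the double crossovers (29).
RF(co–w) = (171 + 29) / 1000 = 200/1000 = 0.2000 → 20.0 map units.

20.0 map units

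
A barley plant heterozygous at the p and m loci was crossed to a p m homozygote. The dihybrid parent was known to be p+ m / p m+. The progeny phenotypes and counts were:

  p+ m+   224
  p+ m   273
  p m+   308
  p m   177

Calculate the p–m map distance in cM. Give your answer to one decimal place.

The recombinant classes are p+ m+ and p m: 224 + 177 = 401.
Recombination frequency = 401/982 = 0.4084 ≈ 40.8%, i.e. 40.8 cM.

40.8 cM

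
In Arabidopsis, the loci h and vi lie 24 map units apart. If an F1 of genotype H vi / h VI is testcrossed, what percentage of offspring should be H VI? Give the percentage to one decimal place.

A map distance of 24 map units corresponds to a recombination frequency of 0.240.
The F1 is H vi / h VI, so H VI is a recombinant gamete class with expected frequency r/2 = 0.240/2 = 0.1200.
That is 0.1200 = 12.0% of the progeny.

12.0%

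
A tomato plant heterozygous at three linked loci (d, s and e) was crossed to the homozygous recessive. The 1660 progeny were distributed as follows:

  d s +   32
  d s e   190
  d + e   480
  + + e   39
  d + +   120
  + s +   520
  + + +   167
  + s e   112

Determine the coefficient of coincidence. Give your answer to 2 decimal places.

0.91

The two most frequent reciprocal classes, + s + and d + e, are the parental types, so the F1 was + s + / d + e.
The two rarest classes, d s + and + + e, are the double crossovers. Comparing them with the parentals, only the d allele has switched, so d is the middle locus and the order is e – d – s.
e–d: (232 + 71)/1660 = 0.1825; d–s: (357 + 71)/1660 = 0.2578.
Expected DCO frequency = 0.1825 × 0.2578 ≈ 0.04705; observed = 71/1660 ≈ 0.04277.
Coefficient of coincidence = 0.04277/0.04705 ≈ 0.91.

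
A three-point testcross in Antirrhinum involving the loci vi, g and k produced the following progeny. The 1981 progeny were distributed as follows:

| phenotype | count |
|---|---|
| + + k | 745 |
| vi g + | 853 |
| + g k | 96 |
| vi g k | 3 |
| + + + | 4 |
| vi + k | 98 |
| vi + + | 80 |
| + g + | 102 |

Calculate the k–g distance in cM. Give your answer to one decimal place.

The two most frequent reciprocal classes, + + k and vi g +, are the parental types, so the F1 was + + k / vi g +.
The two rarest classes, + + + and vi g k, are the double crossovers. Comparing them with the parentals, only the k allele has switched, so k is the middle locus and the order is vi – k – g.
Crossovers in the k–g interval produce the single-crossover classes + g k and vi + + (96 + 80 = 176) plus the double crossovers (7).
RF(k–g) = (176 + 7) / 1981 = 183/1981 = 0.0924 → 9.2 cM.

9.2 cM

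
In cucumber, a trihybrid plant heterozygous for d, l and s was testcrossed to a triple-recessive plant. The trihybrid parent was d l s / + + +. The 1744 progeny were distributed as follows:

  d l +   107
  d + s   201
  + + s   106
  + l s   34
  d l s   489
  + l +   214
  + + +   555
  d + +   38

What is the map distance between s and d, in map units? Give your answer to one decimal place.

16.3 map units

The two rarest classes, + l s and d + +, are the double crossovers. Comparing them with the parentals, only the d allele has switched, so d is the middle locus and the order is l – d – s.
Crossovers in the d–s interval produce the single-crossover classes d l + and + + s (107 + 106 = 213) plus the double crossovers (72).
RF(d–s) = (213 + 72) / 1744 = 285/1744 = 0.1634 → 16.3 map units.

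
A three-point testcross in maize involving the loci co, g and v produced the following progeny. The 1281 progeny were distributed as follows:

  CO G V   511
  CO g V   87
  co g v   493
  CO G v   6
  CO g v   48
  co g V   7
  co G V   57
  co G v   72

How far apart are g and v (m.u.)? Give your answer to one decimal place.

13.4 m.u.

The two most frequent reciprocal classes, co g v and CO G V, are the parental types, so the F1 was co g v / CO G V.
The two rarest classes, co g V and CO G v, are the double crossovers. Comparing them with the parentals, only the v allele has switched, so v is the middle locus and the order is co – v – g.
Crossovers in the v–g interval produce the single-crossover classes co G v and CO g V (72 + 87 = 159) plus the double crossovers (13).
RF(v–g) = (159 + 13) / 1281 = 172/1281 = 0.1343 → 13.4 m.u.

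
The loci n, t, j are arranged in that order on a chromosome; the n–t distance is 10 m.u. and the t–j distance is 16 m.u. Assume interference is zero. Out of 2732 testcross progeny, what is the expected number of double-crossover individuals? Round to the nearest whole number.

44

Map distances give recombination frequencies of 0.100 and 0.160 for the two intervals.
With no interference, expected double-crossover frequency = 0.100 × 0.160 = 0.01600.
Expected number = 0.01600 × 2732 = 43.71 ≈ 44.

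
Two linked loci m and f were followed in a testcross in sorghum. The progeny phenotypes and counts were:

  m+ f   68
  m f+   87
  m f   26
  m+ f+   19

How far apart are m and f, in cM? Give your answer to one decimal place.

The two most frequent classes, m+ f (68) and m f+ (87), are the parental types, so the F1 was m+ f / m f+.
The recombinant classes are m+ f+ and m f: 19 + 26 = 45.
Recombination frequency = 45/200 = 0.2250 ≈ 22.5%, i.e. 22.5 cM.

22.5 cM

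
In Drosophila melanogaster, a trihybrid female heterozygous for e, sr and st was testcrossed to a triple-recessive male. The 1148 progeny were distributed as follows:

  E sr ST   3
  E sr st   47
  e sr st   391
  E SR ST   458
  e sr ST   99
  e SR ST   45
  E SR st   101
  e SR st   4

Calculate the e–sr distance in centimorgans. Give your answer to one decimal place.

The two most frequent reciprocal classes, E SR ST and e sr st, are the parental types, so the F1 was E SR ST / e sr st.
The two rarest classes, E sr ST and e SR st, are the double crossovers. Comparing them with the parentals, only the sr allele has switched, so sr is the middle locus and the order is st – sr – e.
Crossovers in the sr–e interval produce the single-crossover classes e SR ST and E sr st (45 + 47 = 92) plus the double crossovers (7).
RF(sr–e) = (92 + 7) / 1148 = 99/1148 = 0.0862 → 8.6 centimorgans.

8.6 centimorgans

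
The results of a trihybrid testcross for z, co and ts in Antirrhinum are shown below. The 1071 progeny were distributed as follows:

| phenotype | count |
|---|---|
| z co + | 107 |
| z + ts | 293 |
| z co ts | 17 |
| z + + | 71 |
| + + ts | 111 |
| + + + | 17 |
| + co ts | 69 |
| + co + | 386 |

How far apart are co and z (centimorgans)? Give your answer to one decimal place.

23.5 centimorgans

The two most frequent reciprocal classes, + co + and z + ts, are the parental types, so the F1 was + co + / z + ts.
The two rarest classes, + + + and z co ts, are the double crossovers. Comparing them with the parentals, only the co allele has switched, so co is the middle locus and the order is ts – co – z.
Crossovers in the co–z interval produce the single-crossover classes z co + and + + ts (107 + 111 = 218) plus the double crossovers (34).
RF(co–z) = (218 + 34) / 1071 = 252/1071 = 0.2353 → 23.5 centimorgans.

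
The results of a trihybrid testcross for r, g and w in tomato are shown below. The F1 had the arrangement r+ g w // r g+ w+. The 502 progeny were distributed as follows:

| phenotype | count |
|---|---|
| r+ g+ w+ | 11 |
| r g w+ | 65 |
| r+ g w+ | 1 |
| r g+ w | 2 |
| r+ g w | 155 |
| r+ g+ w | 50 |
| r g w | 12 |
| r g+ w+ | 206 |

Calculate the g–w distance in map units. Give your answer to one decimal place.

The two rarest classes, r+ g w+ and r g+ w, are the double crossovers. Comparing them with the parentals, only the w allele has switched, so w is the middle locus and the order is g – w – r.
Crossovers in the g–w interval produce the single-crossover classes r+ g+ w and r g w+ (50 + 65 = 115) plus the double crossovers (3).
RF(g–w) = (115 + 3) / 502 = 118/502 = 0.2351 → 23.5 map units.

23.5 map units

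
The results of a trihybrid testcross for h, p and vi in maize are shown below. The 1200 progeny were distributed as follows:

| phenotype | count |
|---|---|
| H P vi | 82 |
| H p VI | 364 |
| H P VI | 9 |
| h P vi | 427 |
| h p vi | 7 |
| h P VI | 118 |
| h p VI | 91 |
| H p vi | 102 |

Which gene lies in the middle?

p

The two most frequent reciprocal classes, h P vi and H p VI, are the parental types, so the F1 was h P vi / H p VI.
The two rarest classes, h p vi and H P VI, are the double crossovers. Comparing them with the parentals, only the p allele has switched, so p is the middle locus and the order is h – p – vi.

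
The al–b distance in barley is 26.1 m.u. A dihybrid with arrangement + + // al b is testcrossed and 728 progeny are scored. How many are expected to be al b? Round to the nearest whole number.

A map distance of 26.1 m.u. corresponds to a recombination frequency of 0.261.
The F1 is + + / al b, so al b is a parental gamete class with expected frequency (1 − r)/2 = 0.739/2 = 0.3695.
Expected number = 0.3695 × 728 = 269.00 ≈ 269.

269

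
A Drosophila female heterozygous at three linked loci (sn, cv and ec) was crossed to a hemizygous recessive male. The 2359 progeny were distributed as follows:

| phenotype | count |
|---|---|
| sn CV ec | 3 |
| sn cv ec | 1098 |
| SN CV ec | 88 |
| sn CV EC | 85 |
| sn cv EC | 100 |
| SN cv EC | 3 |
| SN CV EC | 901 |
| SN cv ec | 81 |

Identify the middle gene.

cv

The two most frequent reciprocal classes, sn cv ec and SN CV EC, are the parental types, so the F1 was sn cv ec / SN CV EC.
The two rarest classes, sn CV ec and SN cv EC, are the double crossovers. Comparing them with the parentals, only the cv allele has switched, so cv is the middle locus and the order is sn – cv – ec.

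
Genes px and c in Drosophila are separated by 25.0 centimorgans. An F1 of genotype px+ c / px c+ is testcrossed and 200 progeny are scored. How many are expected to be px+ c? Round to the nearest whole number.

75

A map distance of 25.0 centimorgans corresponds to a recombination frequency of 0.250.
The F1 is px+ c / px c+, so px+ c is a parental gamete class with expected frequency (1 − r)/2 = 0.750/2 = 0.3750.
Expected number = 0.3750 × 200 = 75.00 ≈ 75.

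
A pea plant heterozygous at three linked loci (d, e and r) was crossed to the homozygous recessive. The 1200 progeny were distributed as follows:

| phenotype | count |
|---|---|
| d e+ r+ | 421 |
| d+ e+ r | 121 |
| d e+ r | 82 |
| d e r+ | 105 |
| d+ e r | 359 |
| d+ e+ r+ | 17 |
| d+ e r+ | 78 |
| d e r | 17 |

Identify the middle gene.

d

The two most frequent reciprocal classes, d e+ r+ and d+ e r, are the parental types, so the F1 was d e+ r+ / d+ e r.
The two rarest classes, d+ e+ r+ and d e r, are the double crossovers. Comparing them with the parentals, only the d allele has switched, so d is the middle locus and the order is e – d – r.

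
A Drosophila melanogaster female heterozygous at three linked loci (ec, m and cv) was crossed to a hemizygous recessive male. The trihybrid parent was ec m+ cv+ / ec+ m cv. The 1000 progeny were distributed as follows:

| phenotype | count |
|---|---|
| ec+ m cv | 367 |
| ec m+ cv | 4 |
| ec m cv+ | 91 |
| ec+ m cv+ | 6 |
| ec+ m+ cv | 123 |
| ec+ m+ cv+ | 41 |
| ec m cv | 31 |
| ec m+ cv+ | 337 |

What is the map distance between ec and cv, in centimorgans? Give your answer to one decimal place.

The two rarest classes, ec m+ cv and ec+ m cv+, are the double crossovers. Comparing them with the parentals, only the cv allele has switched, so cv is the middle locus and the order is m – cv – ec.
Crossovers in the cv–ec interval produce the single-crossover classes ec+ m+ cv+ and ec m cv (41 + 31 = 72) plus the double crossovers (10).
RF(cv–ec) = (72 + 10) / 1000 = 82/1000 = 0.0820 → 8.2 centimorgans.

8.2 centimorgans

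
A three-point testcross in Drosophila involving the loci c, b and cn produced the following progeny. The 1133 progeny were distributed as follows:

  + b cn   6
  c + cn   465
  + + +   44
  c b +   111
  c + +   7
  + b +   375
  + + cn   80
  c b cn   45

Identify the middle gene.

The two most frequent reciprocal classes, + b + and c + cn, are the parental types, so the F1 was + b + / c + cn.
The two rarest classes, + b cn and c + +, are the double crossovers. Comparing them with the parentals, only the cn allele has switched, so cn is the middle locus and the order is c – cn – b.

cn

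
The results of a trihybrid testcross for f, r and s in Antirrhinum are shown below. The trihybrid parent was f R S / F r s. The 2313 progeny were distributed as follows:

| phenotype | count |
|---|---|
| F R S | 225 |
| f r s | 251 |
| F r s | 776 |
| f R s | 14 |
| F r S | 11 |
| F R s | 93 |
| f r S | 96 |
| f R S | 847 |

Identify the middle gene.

The two rarest classes, f R s and F r S, are the double crossovers. Comparing them with the parentals, only the s allele has switched, so s is the middle locus and the order is f – s – r.

s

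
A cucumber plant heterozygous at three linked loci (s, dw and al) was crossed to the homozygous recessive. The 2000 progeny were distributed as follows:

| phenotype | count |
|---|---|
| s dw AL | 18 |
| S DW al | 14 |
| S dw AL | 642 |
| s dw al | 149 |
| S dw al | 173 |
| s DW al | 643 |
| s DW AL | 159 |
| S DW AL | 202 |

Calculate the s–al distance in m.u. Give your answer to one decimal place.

18.2 m.u.

The two most frequent reciprocal classes, S dw AL and s DW al, are the parental types, so the F1 was S dw AL / s DW al.
The two rarest classes, s dw AL and S DW al, are the double crossovers. Comparing them with the parentals, only the s allele has switched, so s is the middle locus and the order is al – s – dw.
Crossovers in the al–s interval produce the single-crossover classes S dw al and s DW AL (173 + 159 = 332) plus the double crossovers (32).
RF(al–s) = (332 + 32) / 2000 = 364/2000 = 0.1820 → 18.2 m.u.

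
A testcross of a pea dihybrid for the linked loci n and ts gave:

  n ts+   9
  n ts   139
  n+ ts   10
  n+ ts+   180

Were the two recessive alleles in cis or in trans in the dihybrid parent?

The two most frequent classes are n+ ts+ (180) and n ts (139); these are the parental (non-recombinant) types.
So the F1 carried n+ ts+ on one chromosome and n ts on the other — the recessive alleles are on the same chromosome (cis / coupling).

cis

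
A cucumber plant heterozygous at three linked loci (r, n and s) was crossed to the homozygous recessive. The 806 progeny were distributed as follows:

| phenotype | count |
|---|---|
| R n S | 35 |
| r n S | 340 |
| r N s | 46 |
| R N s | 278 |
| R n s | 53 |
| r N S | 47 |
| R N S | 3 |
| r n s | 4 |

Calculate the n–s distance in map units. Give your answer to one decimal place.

The two most frequent reciprocal classes, R N s and r n S, are the parental types, so the F1 was R N s / r n S.
The two rarest classes, R N S and r n s, are the double crossovers. Comparing them with the parentals, only the s allele has switched, so s is the middle locus and the order is r – s – n.
Crossovers in the s–n interval produce the single-crossover classes R n s and r N S (53 + 47 = 100) plus the double crossovers (7).
RF(s–n) = (100 + 7) / 806 = 107/806 = 0.1328 → 13.3 map units.

13.3 map units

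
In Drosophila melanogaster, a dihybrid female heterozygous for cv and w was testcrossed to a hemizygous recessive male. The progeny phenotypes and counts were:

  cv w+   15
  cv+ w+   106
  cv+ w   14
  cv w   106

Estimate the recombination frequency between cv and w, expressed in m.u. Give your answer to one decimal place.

The two most frequent classes, cv+ w+ (106) and cv w (106), are the parental types, so the F1 was cv+ w+ / cv w.
The recombinant classes are cv+ w and cv w+: 14 + 15 = 29.
Recombination frequency = 29/241 = 0.1203 ≈ 12.0%, i.e. 12.0 m.u.

12.0 m.u.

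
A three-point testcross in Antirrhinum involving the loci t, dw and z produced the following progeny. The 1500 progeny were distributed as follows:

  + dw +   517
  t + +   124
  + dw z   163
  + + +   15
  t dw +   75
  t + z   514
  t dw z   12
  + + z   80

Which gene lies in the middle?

dw

The two most frequent reciprocal classes, t + z and + dw +, are the parental types, so the F1 was t + z / + dw +.
The two rarest classes, t dw z and + + +, are the double crossovers. Comparing them with the parentals, only the dw allele has switched, so dw is the middle locus and the order is z – dw – t.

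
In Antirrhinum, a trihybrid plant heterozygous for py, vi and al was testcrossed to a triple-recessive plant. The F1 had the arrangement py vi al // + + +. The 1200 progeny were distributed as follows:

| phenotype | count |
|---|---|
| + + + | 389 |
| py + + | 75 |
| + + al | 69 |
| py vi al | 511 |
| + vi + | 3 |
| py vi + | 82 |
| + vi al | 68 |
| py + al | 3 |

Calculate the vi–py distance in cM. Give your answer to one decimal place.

The two rarest classes, py + al and + vi +, are the double crossovers. Comparing them with the parentals, only the vi allele has switched, so vi is the middle locus and the order is al – vi – py.
Crossovers in the vi–py interval produce the single-crossover classes + vi al and py + + (68 + 75 = 143) plus the double crossovers (6).
RF(vi–py) = (143 + 6) / 1200 = 149/1200 = 0.1242 → 12.4 cM.

12.4 cM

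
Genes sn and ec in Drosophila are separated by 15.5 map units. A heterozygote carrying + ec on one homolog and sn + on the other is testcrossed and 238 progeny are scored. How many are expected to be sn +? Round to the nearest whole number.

A map distance of 15.5 map units corresponds to a recombination frequency of 0.155.
The F1 is + ec / sn +, so sn + is a parental gamete class with expected frequency (1 − r)/2 = 0.845/2 = 0.4225.
Expected number = 0.4225 × 238 = 100.55 ≈ 101.

101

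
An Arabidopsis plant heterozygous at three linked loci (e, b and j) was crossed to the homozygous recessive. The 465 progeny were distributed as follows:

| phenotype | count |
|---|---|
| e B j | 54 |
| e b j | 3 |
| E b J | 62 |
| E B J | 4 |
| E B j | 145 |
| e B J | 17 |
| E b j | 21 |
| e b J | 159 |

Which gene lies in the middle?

j

The two most frequent reciprocal classes, E B j and e b J, are the parental types, so the F1 was E B j / e b J.
The two rarest classes, E B J and e b j, are the double crossovers. Comparing them with the parentals, only the j allele has switched, so j is the middle locus and the order is b – j – e.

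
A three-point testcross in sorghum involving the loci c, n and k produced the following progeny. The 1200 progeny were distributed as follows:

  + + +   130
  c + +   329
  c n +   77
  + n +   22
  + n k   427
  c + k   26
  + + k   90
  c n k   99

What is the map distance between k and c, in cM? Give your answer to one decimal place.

The two most frequent reciprocal classes, + n k and c + +, are the parental types, so the F1 was + n k / c + +.
The two rarest classes, + n + and c + k, are the double crossovers. Comparing them with the parentals, only the k allele has switched, so k is the middle locus and the order is c – k – n.
Crossovers in the c–k interval produce the single-crossover classes c n k and + + + (99 + 130 = 229) plus the double crossovers (48).
RF(c–k) = (229 + 48) / 1200 = 277/1200 = 0.2308 → 23.1 cM.

23.1 cM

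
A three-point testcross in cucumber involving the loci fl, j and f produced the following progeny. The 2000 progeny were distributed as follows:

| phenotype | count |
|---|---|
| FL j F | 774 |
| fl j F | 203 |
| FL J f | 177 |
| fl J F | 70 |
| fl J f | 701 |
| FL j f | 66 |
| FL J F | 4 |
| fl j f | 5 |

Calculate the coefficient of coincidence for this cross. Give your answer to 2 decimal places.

0.32

The two most frequent reciprocal classes, fl J f and FL j F, are the parental types, so the F1 was fl J f / FL j F.
The two rarest classes, fl j f and FL J F, are the double crossovers. Comparing them with the parentals, only the j allele has switched, so j is the middle locus and the order is f – j – fl.
f–j: (136 + 9)/2000 = 0.0725; j–fl: (380 + 9)/2000 = 0.1945.
Expected DCO frequency = 0.0725 × 0.1945 ≈ 0.01410; observed = 9/2000 ≈ 0.00450.
Coefficient of coincidence = 0.00450/0.01410 ≈ 0.32.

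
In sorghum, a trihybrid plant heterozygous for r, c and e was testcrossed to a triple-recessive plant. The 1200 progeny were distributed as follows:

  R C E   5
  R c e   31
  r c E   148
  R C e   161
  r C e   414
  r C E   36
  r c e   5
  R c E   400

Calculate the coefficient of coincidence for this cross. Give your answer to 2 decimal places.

0.49

The two most frequent reciprocal classes, R c E and r C e, are the parental types, so the F1 was R c E / r C e.
The two rarest classes, R C E and r c e, are the double crossovers. Comparing them with the parentals, only the c allele has switched, so c is the middle locus and the order is r – c – e.
r–c: (309 + 10)/1200 = 0.2658; c–e: (67 + 10)/1200 = 0.0642.
Expected DCO frequency = 0.2658 × 0.0642 ≈ 0.01706; observed = 10/1200 ≈ 0.00833.
Coefficient of coincidence = 0.00833/0.01706 ≈ 0.49.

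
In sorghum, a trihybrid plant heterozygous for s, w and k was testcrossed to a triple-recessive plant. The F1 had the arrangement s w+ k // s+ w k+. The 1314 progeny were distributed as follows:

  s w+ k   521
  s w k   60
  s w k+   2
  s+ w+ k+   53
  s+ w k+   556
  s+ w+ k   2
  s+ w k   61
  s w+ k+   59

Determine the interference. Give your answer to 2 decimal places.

0.64

The two rarest classes, s+ w+ k and s w k+, are the double crossovers. Comparing them with the parentals, only the s allele has switched, so s is the middle locus and the order is k – s – w.
k–s: (120 + 4)/1314 = 0.0944; s–w: (113 + 4)/1314 = 0.0890.
Expected DCO frequency = 0.0944 × 0.0890 ≈ 0.00840; observed = 4/1314 ≈ 0.00304.
Coefficient of coincidence = 0.00304/0.00840 ≈ 0.36; interference = 1 − 0.36 = 0.64.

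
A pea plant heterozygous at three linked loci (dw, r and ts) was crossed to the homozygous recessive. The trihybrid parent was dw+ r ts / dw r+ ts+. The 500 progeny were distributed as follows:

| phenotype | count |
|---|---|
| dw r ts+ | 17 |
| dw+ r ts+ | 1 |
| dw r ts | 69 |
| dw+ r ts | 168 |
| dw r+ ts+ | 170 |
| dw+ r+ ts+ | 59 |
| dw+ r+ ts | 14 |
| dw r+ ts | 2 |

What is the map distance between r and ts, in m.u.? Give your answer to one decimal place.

6.8 m.u.

The two rarest classes, dw+ r ts+ and dw r+ ts, are the double crossovers. Comparing them with the parentals, only the ts allele has switched, so ts is the middle locus and the order is r – ts – dw.
Crossovers in the r–ts interval produce the single-crossover classes dw+ r+ ts and dw r ts+ (14 + 17 = 31) plus the double crossovers (3).
RF(r–ts) = (31 + 3) / 500 = 34/500 = 0.0680 → 6.8 m.u.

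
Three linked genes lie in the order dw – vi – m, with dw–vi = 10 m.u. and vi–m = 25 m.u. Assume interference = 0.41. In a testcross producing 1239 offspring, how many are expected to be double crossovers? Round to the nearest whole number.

Map distances give recombination frequencies of 0.100 and 0.250 for the two intervals.
With interference 0.41 (so coincidence = 0.59), expected double-crossover frequency = 0.100 × 0.250 × 0.59 = 0.01475.
Expected number = 0.01475 × 1239 = 18.28 ≈ 18.

18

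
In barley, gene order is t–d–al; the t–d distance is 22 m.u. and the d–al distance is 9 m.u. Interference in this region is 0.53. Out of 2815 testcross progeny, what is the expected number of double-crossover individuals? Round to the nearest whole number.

26

Map distances give recombination frequencies of 0.220 and 0.090 for the two intervals.
With interference 0.53 (so coincidence = 0.47), expected double-crossover frequency = 0.220 × 0.090 × 0.47 = 0.00931.
Expected number = 0.00931 × 2815 = 26.20 ≈ 26.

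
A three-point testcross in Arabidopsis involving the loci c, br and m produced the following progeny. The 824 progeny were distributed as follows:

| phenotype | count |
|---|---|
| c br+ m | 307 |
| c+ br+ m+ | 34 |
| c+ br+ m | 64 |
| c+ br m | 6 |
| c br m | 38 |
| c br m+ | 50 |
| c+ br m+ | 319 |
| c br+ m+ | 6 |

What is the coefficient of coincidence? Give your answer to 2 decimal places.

The two most frequent reciprocal classes, c br+ m and c+ br m+, are the parental types, so the F1 was c br+ m / c+ br m+.
The two rarest classes, c br+ m+ and c+ br m, are the double crossovers. Comparing them with the parentals, only the m allele has switched, so m is the middle locus and the order is br – m – c.
br–m: (72 + 12)/824 = 0.1019; m–c: (114 + 12)/824 = 0.1529.
Expected DCO frequency = 0.1019 × 0.1529 ≈ 0.01558; observed = 12/824 ≈ 0.01456.
Coefficient of coincidence = 0.01456/0.01558 ≈ 0.93.

0.93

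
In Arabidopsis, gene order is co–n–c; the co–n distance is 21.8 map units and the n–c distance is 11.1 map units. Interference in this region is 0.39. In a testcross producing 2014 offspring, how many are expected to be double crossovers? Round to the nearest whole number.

30

Map distances give recombination frequencies of 0.218 and 0.111 for the two intervals.
With interference 0.39 (so coincidence = 0.61), expected double-crossover frequency = 0.218 × 0.111 × 0.61 = 0.01476.
Expected number = 0.01476 × 2014 = 29.73 ≈ 30.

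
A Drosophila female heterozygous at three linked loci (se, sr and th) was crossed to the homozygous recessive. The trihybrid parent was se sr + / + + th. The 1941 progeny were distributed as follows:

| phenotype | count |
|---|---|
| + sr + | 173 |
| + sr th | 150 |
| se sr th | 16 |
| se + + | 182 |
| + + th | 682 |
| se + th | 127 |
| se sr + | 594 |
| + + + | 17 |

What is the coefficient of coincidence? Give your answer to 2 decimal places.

The two rarest classes, se sr th and + + +, are the double crossovers. Comparing them with the parentals, only the th allele has switched, so th is the middle locus and the order is se – th – sr.
se–th: (300 + 33)/1941 = 0.1716; th–sr: (332 + 33)/1941 = 0.1880.
Expected DCO frequency = 0.1716 × 0.1880 ≈ 0.03226; observed = 33/1941 ≈ 0.01700.
Coefficient of coincidence = 0.01700/0.03226 ≈ 0.53.

0.53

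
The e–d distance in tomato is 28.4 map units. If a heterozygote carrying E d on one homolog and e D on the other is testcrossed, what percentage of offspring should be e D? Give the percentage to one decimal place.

A map distance of 28.4 map units corresponds to a recombination frequency of 0.284.
The F1 is E d / e D, so e D is a parental gamete class with expected frequency (1 − r)/2 = 0.716/2 = 0.3580.
That is 0.3580 = 35.8% of the progeny.

35.8%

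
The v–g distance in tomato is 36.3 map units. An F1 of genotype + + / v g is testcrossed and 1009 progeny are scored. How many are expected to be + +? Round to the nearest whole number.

A map distance of 36.3 map units corresponds to a recombination frequency of 0.363.
The F1 is + + / v g, so + + is a parental gamete class with expected frequency (1 − r)/2 = 0.637/2 = 0.3185.
Expected number = 0.3185 × 1009 = 321.37 ≈ 321.

321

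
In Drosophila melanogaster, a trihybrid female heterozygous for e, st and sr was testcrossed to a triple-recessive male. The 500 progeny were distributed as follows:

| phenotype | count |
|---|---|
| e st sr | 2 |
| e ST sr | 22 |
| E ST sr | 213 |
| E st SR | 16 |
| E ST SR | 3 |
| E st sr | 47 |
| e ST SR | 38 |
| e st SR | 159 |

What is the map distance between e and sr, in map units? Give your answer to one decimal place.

8.6 map units

The two most frequent reciprocal classes, E ST sr and e st SR, are the parental types, so the F1 was E ST sr / e st SR.
The two rarest classes, E ST SR and e st sr, are the double crossovers. Comparing them with the parentals, only the sr allele has switched, so sr is the middle locus and the order is st – sr – e.
Crossovers in the sr–e interval produce the single-crossover classes e ST sr and E st SR (22 + 16 = 38) plus the double crossovers (5).
RF(sr–e) = (38 + 5) / 500 = 43/500 = 0.0860 → 8.6 map units.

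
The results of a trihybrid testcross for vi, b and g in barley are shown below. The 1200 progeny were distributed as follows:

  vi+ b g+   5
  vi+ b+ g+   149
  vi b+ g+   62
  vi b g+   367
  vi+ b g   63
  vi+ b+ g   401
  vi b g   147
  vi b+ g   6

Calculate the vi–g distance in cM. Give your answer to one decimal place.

The two most frequent reciprocal classes, vi+ b+ g and vi b g+, are the parental types, so the F1 was vi+ b+ g / vi b g+.
The two rarest classes, vi b+ g and vi+ b g+, are the double crossovers. Comparing them with the parentals, only the vi allele has switched, so vi is the middle locus and the order is g – vi – b.
Crossovers in the g–vi interval produce the single-crossover classes vi+ b+ g+ and vi b g (149 + 147 = 296) plus the double crossovers (11).
RF(g–vi) = (296 + 11) / 1200 = 307/1200 = 0.2558 → 25.6 cM.

25.6 cM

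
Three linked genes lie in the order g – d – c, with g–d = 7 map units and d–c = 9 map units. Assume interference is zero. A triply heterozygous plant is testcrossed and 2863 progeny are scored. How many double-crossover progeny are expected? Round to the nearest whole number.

18

Map distances give recombination frequencies of 0.070 and 0.090 for the two intervals.
With no interference, expected double-crossover frequency = 0.070 × 0.090 = 0.00630.
Expected number = 0.00630 × 2863 = 18.04 ≈ 18.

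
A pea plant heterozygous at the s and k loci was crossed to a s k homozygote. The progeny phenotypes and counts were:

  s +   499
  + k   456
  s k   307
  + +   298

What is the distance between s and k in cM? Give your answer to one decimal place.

38.8 cM

The two most frequent classes, + k (456) and s + (499), are the parental types, so the F1 was + k / s +.
The recombinant classes are + + and s k: 298 + 307 = 605.
Recombination frequency = 605/1560 = 0.3878 ≈ 38.8%, i.e. 38.8 cM.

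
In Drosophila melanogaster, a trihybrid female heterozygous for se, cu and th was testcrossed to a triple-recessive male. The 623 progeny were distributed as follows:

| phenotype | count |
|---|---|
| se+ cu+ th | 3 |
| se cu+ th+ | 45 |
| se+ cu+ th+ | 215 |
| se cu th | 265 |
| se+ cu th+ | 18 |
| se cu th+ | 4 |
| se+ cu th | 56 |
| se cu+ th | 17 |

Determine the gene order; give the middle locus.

The two most frequent reciprocal classes, se+ cu+ th+ and se cu th, are the parental types, so the F1 was se+ cu+ th+ / se cu th.
The two rarest classes, se+ cu+ th and se cu th+, are the double crossovers. Comparing them with the parentals, only the th allele has switched, so th is the middle locus and the order is se – th – cu.

th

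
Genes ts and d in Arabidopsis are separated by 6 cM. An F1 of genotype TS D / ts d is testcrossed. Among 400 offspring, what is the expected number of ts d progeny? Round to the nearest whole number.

A map distance of 6 cM corresponds to a recombination frequency of 0.060.
The F1 is TS D / ts d, so ts d is a parental gamete class with expected frequency (1 − r)/2 = 0.940/2 = 0.4700.
Expected number = 0.4700 × 400 = 188.00 ≈ 188.

188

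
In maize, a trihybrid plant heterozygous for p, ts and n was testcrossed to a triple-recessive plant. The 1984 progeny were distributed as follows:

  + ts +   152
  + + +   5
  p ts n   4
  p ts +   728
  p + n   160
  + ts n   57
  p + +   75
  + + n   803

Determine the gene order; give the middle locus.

n

The two most frequent reciprocal classes, p ts + and + + n, are the parental types, so the F1 was p ts + / + + n.
The two rarest classes, p ts n and + + +, are the double crossovers. Comparing them with the parentals, only the n allele has switched, so n is the middle locus and the order is p – n – ts.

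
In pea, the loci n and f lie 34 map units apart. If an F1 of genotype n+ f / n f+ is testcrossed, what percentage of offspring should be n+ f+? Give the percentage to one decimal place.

A map distance of 34 map units corresponds to a recombination frequency of 0.340.
The F1 is n+ f / n f+, so n+ f+ is a recombinant gamete class with expected frequency r/2 = 0.340/2 = 0.1700.
That is 0.1700 = 17.0% of the progeny.

17.0%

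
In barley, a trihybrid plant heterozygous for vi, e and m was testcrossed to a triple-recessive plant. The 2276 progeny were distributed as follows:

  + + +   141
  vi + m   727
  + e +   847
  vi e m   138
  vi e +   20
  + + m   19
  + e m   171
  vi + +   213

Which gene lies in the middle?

vi

The two most frequent reciprocal classes, vi + m and + e +, are the parental types, so the F1 was vi + m / + e +.
The two rarest classes, + + m and vi e +, are the double crossovers. Comparing them with the parentals, only the vi allele has switched, so vi is the middle locus and the order is e – vi – m.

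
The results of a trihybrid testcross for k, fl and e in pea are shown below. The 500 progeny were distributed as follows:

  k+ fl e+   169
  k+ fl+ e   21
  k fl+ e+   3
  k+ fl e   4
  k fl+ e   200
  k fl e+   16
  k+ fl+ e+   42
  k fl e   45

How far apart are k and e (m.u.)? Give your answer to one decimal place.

8.8 m.u.

The two most frequent reciprocal classes, k+ fl e+ and k fl+ e, are the parental types, so the F1 was k+ fl e+ / k fl+ e.
The two rarest classes, k+ fl e and k fl+ e+, are the double crossovers. Comparing them with the parentals, only the e allele has switched, so e is the middle locus and the order is fl – e – k.
Crossovers in the e–k interval produce the single-crossover classes k fl e+ and k+ fl+ e (16 + 21 = 37) plus the double crossovers (7).
RF(e–k) = (37 + 7) / 500 = 44/500 = 0.0880 → 8.8 m.u.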